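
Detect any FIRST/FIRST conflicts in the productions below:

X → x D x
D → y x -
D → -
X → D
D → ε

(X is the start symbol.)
No FIRST/FIRST conflicts.

FIRST sets of the non-terminals at (or reachable through a nullable prefix from) the front of some alternative:
  FIRST(D) = { '-', 'y', ε }

Productions for X:
  X → x D x: FIRST = { 'x' }
  X → D: FIRST = { '-', 'y', ε }
Productions for D:
  D → y x -: FIRST = { 'y' }
  D → -: FIRST = { '-' }
  D → ε: FIRST = { ε }

All alternatives of each non-terminal have pairwise disjoint FIRST sets.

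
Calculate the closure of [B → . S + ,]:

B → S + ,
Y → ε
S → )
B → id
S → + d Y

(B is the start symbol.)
To compute CLOSURE, for each item [A → α.Bβ] where B is a non-terminal, add [B → .γ] for all productions B → γ; repeat for the newly added items until nothing changes.

Start with: [B → . S + ,]
  [B → . S + ,] has the dot before S: add [S → . )], [S → . + d Y]
No further items can be added.

CLOSURE = { [B → . S + ,], [S → . )], [S → . + d Y] }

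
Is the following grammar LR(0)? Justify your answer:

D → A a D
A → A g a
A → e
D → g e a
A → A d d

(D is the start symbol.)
Augment with D' → D and build the canonical LR(0) collection (I0 = CLOSURE({[D' → . D]}), then GOTO on every symbol after a dot until no new states appear). It has 13 states:
  I0: { [A → . A d d], [A → . A g a], [A → . e], [D → . A a D], [D → . g e a], [D' → . D] }  — shift
  I1: { [A → A . d d], [A → A . g a], [D → A . a D] }  — shift
  I2: { [D' → D .] }  — accept
  I3: { [A → e .] }  — reduce
  I4: { [D → g . e a] }  — shift
  I5: { [D → g e . a] }  — shift
  I6: { [D → g e a .] }  — reduce
  I7: { [A → . A d d], [A → . A g a], [A → . e], [D → . A a D], [D → . g e a], [D → A a . D] }  — shift
  I8: { [A → A d . d] }  — shift
  I9: { [A → A g . a] }  — shift
  I10: { [A → A g a .] }  — reduce
  I11: { [A → A d d .] }  — reduce
  I12: { [D → A a D .] }  — reduce

Every state is either a pure shift/goto state or contains exactly one complete item and nothing to shift — no conflicts. The grammar is LR(0).

Answer: Yes, the grammar is LR(0)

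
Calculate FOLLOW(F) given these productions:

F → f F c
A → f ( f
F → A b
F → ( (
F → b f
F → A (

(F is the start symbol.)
{ $, 'c' }

To compute FOLLOW(F), find every occurrence of F on a right-hand side N → α F β: add FIRST(β) \ {ε}, and if β is empty or nullable also add FOLLOW(N). Iterate to a fixed point.

F is the start symbol, so $ ∈ FOLLOW(F).
In F → f F c: F is followed by c, add FIRST(c) \ {ε} = { 'c' }

Taking the union: FOLLOW(F) = { $, 'c' }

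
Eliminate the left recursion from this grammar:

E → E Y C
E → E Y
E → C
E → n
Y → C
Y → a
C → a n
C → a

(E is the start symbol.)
E is directly left-recursive. The standard transformation for
  A → A α₁ | ... | A α_m | β₁ | ... | β_n
is
  A  → β₁ A' | ... | β_n A'
  A' → α₁ A' | ... | α_m A' | ε

E → C becomes E → C E'
E → n becomes E → n E'
E → E Y C becomes E' → Y C E'
E → E Y becomes E' → Y E'
Add E' → ε

Productions for other non-terminals are unchanged:
  Y → C
  Y → a
  C → a n
  C → a

Resulting grammar:
E → C E'
E → n E'
E' → Y C E'
E' → Y E'
E' → ε
Y → C
Y → a
C → a n
C → a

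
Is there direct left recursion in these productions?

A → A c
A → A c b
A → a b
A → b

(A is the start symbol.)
A → A c: LEFT RECURSIVE (starts with A)
A → A c b: LEFT RECURSIVE (starts with A)
A → a b: starts with a
A → b: starts with b

The grammar has direct left recursion on: A.

Answer: Yes, A is left-recursive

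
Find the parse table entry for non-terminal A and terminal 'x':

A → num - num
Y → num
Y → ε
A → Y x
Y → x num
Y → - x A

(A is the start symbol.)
A → Y x

To find M[A, 'x'], we find productions for A where 'x' is in the predict set (PREDICT(N → α) = (FIRST(α) \ {ε}) ∪ (FOLLOW(N) if α ⇒* ε)).

Relevant sets:
  FIRST(Y) = { '-', 'num', 'x', ε }

A → num - num: PREDICT = { 'num' }
A → Y x: PREDICT = { '-', 'num', 'x' }
  'x' is in predict set, so this production goes in M[A, 'x']

M[A, 'x'] = A → Y x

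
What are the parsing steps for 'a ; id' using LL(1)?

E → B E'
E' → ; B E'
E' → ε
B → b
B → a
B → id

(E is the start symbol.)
LL(1) parsing maintains a stack (initially the start symbol over $) and the input. At each step: if the stack top is a terminal, match it against the current input token; if it is a non-terminal N, replace it with the RHS of M[N, lookahead] (the unique production whose predict set contains the lookahead).

Stack is shown with the top on the left.

Stack     Input     Action
--------------------------
E $       a ; id $  output E → B E'
B E' $    a ; id $  output B → a
a E' $    a ; id $  match 'a'
E' $      ; id $    output E' → ; B E'
; B E' $  ; id $    match ';'
B E' $    id $      output B → id
id E' $   id $      match 'id'
E' $      $         output E' → ε
$         $         accept

The string is accepted.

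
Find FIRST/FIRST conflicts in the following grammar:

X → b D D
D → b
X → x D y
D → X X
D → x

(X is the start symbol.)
A FIRST/FIRST conflict occurs when two productions N → α and N → β for the same non-terminal have FIRST(α) ∩ FIRST(β) ≠ ∅ (with ε ∈ FIRST of a nullable right-hand side, so two nullable alternatives also conflict).

FIRST sets of the non-terminals at (or reachable through a nullable prefix from) the front of some alternative:
  FIRST(X) = { 'b', 'x' }

Productions for X:
  X → b D D: FIRST = { 'b' }
  X → x D y: FIRST = { 'x' }
Productions for D:
  D → b: FIRST = { 'b' }
  D → X X: FIRST = { 'b', 'x' }
  D → x: FIRST = { 'x' }

Conflict for D: D → b and D → X X
  Overlap: { 'b' }
Conflict for D: D → X X and D → x
  Overlap: { 'x' }

Answer: Yes. D → b / D → X X on { 'b' }; D → X X / D → x on { 'x' }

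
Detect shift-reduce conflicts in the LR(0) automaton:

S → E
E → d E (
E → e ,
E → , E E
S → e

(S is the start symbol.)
A shift-reduce conflict occurs when an LR(0) state has both:
  - a complete (reduce) item [A → α .] (dot at the end), and
  - a shift item [B → β . c γ] (dot before a terminal).

Augment with S' → S and build the canonical LR(0) collection (I0 = CLOSURE({[S' → . S]}), then GOTO on every symbol after a dot until no new states appear). It has 12 states:
  I0: { [E → . , E E], [E → . d E (], [E → . e ,], [S → . E], [S → . e], [S' → . S] }  — shift
  I1: { [E → , . E E], [E → . , E E], [E → . d E (], [E → . e ,] }  — shift
  I2: { [S → E .] }  — reduce
  I3: { [S' → S .] }  — accept
  I4: { [E → . , E E], [E → . d E (], [E → . e ,], [E → d . E (] }  — shift
  I5: { [E → e . ,], [S → e .] }  — shift, reduce
  I6: { [E → e , .] }  — reduce
  I7: { [E → d E . (] }  — shift
  I8: { [E → e . ,] }  — shift
  I9: { [E → d E ( .] }  — reduce
  I10: { [E → , E . E], [E → . , E E], [E → . d E (], [E → . e ,] }  — shift
  I11: { [E → , E E .] }  — reduce

I5 contains reduce item [S → e .] and shift item [E → e . ,] — shift-reduce conflict.

Answer: Yes — I5: [S → e .] vs [E → e . ,]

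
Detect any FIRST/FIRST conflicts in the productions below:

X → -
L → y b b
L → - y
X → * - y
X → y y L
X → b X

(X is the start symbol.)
Productions for X:
  X → -: FIRST = { '-' }
  X → * - y: FIRST = { '*' }
  X → y y L: FIRST = { 'y' }
  X → b X: FIRST = { 'b' }
Productions for L:
  L → y b b: FIRST = { 'y' }
  L → - y: FIRST = { '-' }

All alternatives of each non-terminal have pairwise disjoint FIRST sets.

Answer: No FIRST/FIRST conflicts.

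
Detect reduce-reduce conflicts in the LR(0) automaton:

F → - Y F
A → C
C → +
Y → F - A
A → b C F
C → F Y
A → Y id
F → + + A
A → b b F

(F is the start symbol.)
No reduce-reduce conflicts

Augment with F' → F and build the canonical LR(0) collection (I0 = CLOSURE({[F' → . F]}), then GOTO on every symbol after a dot until no new states appear). It has 25 states:
  I0: { [F → . + + A], [F → . - Y F], [F' → . F] }  — shift
  I1: { [F → + . + A] }  — shift
  I2: { [F → - . Y F], [F → . + + A], [F → . - Y F], [Y → . F - A] }  — shift
  I3: { [F' → F .] }  — accept
  I4: { [Y → F . - A] }  — shift
  I5: { [F → - Y . F], [F → . + + A], [F → . - Y F] }  — shift
  I6: { [F → - Y F .] }  — reduce
  I7: { [A → . C], [A → . Y id], [A → . b C F], [A → . b b F], [C → . +], [C → . F Y], [F → . + + A], [F → . - Y F], [Y → . F - A], [Y → F - . A] }  — shift
  I8: { [C → + .], [F → + . + A] }  — shift, reduce
  I9: { [Y → F - A .] }  — reduce
  I10: { [A → C .] }  — reduce
  I11: { [C → F . Y], [F → . + + A], [F → . - Y F], [Y → . F - A], [Y → F . - A] }  — shift
  I12: { [A → Y . id] }  — shift
  I13: { [A → b . C F], [A → b . b F], [C → . +], [C → . F Y], [F → . + + A], [F → . - Y F] }  — shift
  I14: { [A → b C . F], [F → . + + A], [F → . - Y F] }  — shift
  I15: { [C → F . Y], [F → . + + A], [F → . - Y F], [Y → . F - A] }  — shift
  I16: { [A → b b . F], [F → . + + A], [F → . - Y F] }  — shift
  I17: { [A → b b F .] }  — reduce
  I18: { [C → F Y .] }  — reduce
  I19: { [A → b C F .] }  — reduce
  I20: { [A → Y id .] }  — reduce
  I21: { [A → . C], [A → . Y id], [A → . b C F], [A → . b b F], [C → . +], [C → . F Y], [F → - . Y F], [F → . + + A], [F → . - Y F], [Y → . F - A], [Y → F - . A] }  — shift
  I22: { [A → Y . id], [F → - Y . F], [F → . + + A], [F → . - Y F] }  — shift
  I23: { [A → . C], [A → . Y id], [A → . b C F], [A → . b b F], [C → . +], [C → . F Y], [F → + + . A], [F → . + + A], [F → . - Y F], [Y → . F - A] }  — shift
  I24: { [F → + + A .] }  — reduce

No state contains more than one complete item.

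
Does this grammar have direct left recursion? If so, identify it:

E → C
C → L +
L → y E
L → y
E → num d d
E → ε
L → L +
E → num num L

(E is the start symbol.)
Direct left recursion occurs when N → N α for some non-terminal N (the right-hand side begins with the left-hand side itself).

E → C: starts with C
C → L +: starts with L
L → y E: starts with y
L → y: starts with y
E → num d d: starts with num
E → ε: starts with ε
L → L +: LEFT RECURSIVE (starts with L)
E → num num L: starts with num

The grammar has direct left recursion on: L.

Answer: Yes, L is left-recursive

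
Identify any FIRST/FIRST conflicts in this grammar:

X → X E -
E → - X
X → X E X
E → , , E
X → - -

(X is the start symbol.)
A FIRST/FIRST conflict occurs when two productions N → α and N → β for the same non-terminal have FIRST(α) ∩ FIRST(β) ≠ ∅ (with ε ∈ FIRST of a nullable right-hand side, so two nullable alternatives also conflict).

FIRST sets of the non-terminals at (or reachable through a nullable prefix from) the front of some alternative:
  FIRST(X) = { '-' }

Productions for X:
  X → X E -: FIRST = { '-' }
  X → X E X: FIRST = { '-' }
  X → - -: FIRST = { '-' }
Productions for E:
  E → - X: FIRST = { '-' }
  E → , , E: FIRST = { ',' }

Conflict for X: X → X E - and X → X E X
  Overlap: { '-' }
Conflict for X: X → X E - and X → - -
  Overlap: { '-' }
Conflict for X: X → X E X and X → - -
  Overlap: { '-' }

Answer: Yes. X → X E '-' / X → X E X on { '-' }; X → X E '-' / X → '-' '-' on { '-' }; X → X E X / X → '-' '-' on { '-' }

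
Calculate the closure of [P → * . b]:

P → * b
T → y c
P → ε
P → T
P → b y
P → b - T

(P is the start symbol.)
To compute CLOSURE, for each item [A → α.Bβ] where B is a non-terminal, add [B → .γ] for all productions B → γ; repeat for the newly added items until nothing changes.

Start with: [P → * . b]
The dot precedes the terminal b, so nothing is added.

CLOSURE = { [P → * . b] }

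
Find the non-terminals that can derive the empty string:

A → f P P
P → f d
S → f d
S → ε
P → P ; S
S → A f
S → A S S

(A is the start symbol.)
{ 'S' }

A non-terminal is nullable if it can derive ε (the empty string): either it has an ε-production, or it has a production whose right-hand side consists entirely of nullable non-terminals.

ε-productions: S → ε
So S is immediately nullable.
No further non-terminal can be added: every production for the remaining non-terminals contains a terminal or a non-nullable non-terminal.
Nullable = { 'S' }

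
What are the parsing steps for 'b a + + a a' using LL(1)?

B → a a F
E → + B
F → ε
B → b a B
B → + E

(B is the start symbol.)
Stack is shown with the top on the left.

Stack    Input          Action
------------------------------
B $      b a + + a a $  output B → b a B
b a B $  b a + + a a $  match 'b'
a B $    a + + a a $    match 'a'
B $      + + a a $      output B → + E
+ E $    + + a a $      match '+'
E $      + a a $        output E → + B
+ B $    + a a $        match '+'
B $      a a $          output B → a a F
a a F $  a a $          match 'a'
a F $    a $            match 'a'
F $      $              output F → ε
$        $              accept

The string is accepted.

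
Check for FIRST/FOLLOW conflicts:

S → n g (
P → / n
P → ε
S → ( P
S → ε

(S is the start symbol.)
A FIRST/FOLLOW conflict occurs when a non-terminal N has a nullable alternative N → β (β ⇒* ε) and another alternative N → α with FIRST(α) ∩ FOLLOW(N) ≠ ∅: on such a lookahead the parser cannot decide between expanding α and letting N vanish via β.

Nullable non-terminals: P, S.

P: nullable alternative(s) P → ε; FOLLOW(P) = { $ }
  P → / n: FIRST \ {ε} = { '/' } — disjoint from FOLLOW(P)
  P → ε: FIRST \ {ε} = { } — this is the only nullable alternative, skip

S: nullable alternative(s) S → ε; FOLLOW(S) = { $ }
  S → n g (: FIRST \ {ε} = { 'n' } — disjoint from FOLLOW(S)
  S → ( P: FIRST \ {ε} = { '(' } — disjoint from FOLLOW(S)
  S → ε: FIRST \ {ε} = { } — this is the only nullable alternative, skip

No FIRST/FOLLOW conflicts found.

Answer: No FIRST/FOLLOW conflicts.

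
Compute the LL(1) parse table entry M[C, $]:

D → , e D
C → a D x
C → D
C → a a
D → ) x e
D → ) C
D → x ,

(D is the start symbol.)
Empty (error entry)

To find M[C, $], we find productions for C where $ is in the predict set (PREDICT(N → α) = (FIRST(α) \ {ε}) ∪ (FOLLOW(N) if α ⇒* ε)).

Relevant sets:
  FIRST(D) = { ')', ',', 'x' }

C → a D x: PREDICT = { 'a' }
C → D: PREDICT = { ')', ',', 'x' }
C → a a: PREDICT = { 'a' }

M[C, $] is empty (no production applies)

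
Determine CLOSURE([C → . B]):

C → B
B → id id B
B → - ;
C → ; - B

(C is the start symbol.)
{ [B → . - ;], [B → . id id B], [C → . B] }

Start with: [C → . B]
  [C → . B] has the dot before B: add [B → . id id B], [B → . - ;]
No further items can be added.

CLOSURE = { [B → . - ;], [B → . id id B], [C → . B] }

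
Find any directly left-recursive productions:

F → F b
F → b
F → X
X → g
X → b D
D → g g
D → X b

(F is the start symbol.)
Direct left recursion occurs when N → N α for some non-terminal N (the right-hand side begins with the left-hand side itself).

F → F b: LEFT RECURSIVE (starts with F)
F → b: starts with b
F → X: starts with X
X → g: starts with g
X → b D: starts with b
D → g g: starts with g
D → X b: starts with X

The grammar has direct left recursion on: F.

Answer: Yes, F is left-recursive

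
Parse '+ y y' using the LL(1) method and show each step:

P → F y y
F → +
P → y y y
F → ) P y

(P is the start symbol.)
LL(1) parsing maintains a stack (initially the start symbol over $) and the input. At each step: if the stack top is a terminal, match it against the current input token; if it is a non-terminal N, replace it with the RHS of M[N, lookahead] (the unique production whose predict set contains the lookahead).

Stack is shown with the top on the left.

Stack    Input    Action
------------------------
P $      + y y $  output P → F y y
F y y $  + y y $  output F → +
+ y y $  + y y $  match '+'
y y $    y y $    match 'y'
y $      y $      match 'y'
$        $        accept

The string is accepted.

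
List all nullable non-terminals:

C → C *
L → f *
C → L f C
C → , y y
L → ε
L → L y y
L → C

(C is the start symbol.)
A non-terminal is nullable if it can derive ε (the empty string): either it has an ε-production, or it has a production whose right-hand side consists entirely of nullable non-terminals.

ε-productions: L → ε
So L is immediately nullable.
No further non-terminal can be added: every production for the remaining non-terminals contains a terminal or a non-nullable non-terminal.
Nullable = { 'L' }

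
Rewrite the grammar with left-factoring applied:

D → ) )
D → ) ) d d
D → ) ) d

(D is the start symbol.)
Left-factoring transforms A → αβ₁ | αβ₂ into A → αA' and A' → β₁ | β₂
(α is the longest common prefix among the alternatives). Repeat until
no nonterminal has two alternatives with a common prefix.

Round 1: D has alternatives sharing prefix ') )'. Introduce D': D → ) ) D'
  Add: D' → ε
  Add: D' → d d
  Add: D' → d

Round 2: D' has alternatives sharing prefix 'd'. Introduce D'': D' → d D''
  Add: D'' → d
  Add: D'' → ε

No remaining common prefixes — done.

Resulting grammar:
D → ) ) D'
D' → ε
D' → d D''
D'' → d
D'' → ε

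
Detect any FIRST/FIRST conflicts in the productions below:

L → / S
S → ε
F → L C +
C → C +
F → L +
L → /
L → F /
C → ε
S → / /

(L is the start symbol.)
Yes. L → '/' S / L → '/' on { '/' }; L → '/' S / L → F '/' on { '/' }; L → '/' / L → F '/' on { '/' }; F → L C '+' / F → L '+' on { '/' }

A FIRST/FIRST conflict occurs when two productions N → α and N → β for the same non-terminal have FIRST(α) ∩ FIRST(β) ≠ ∅ (with ε ∈ FIRST of a nullable right-hand side, so two nullable alternatives also conflict).

FIRST sets of the non-terminals at (or reachable through a nullable prefix from) the front of some alternative:
  FIRST(F) = { '/' }
  FIRST(L) = { '/' }
  FIRST(C) = { '+', ε }

Productions for L:
  L → / S: FIRST = { '/' }
  L → /: FIRST = { '/' }
  L → F /: FIRST = { '/' }
Productions for S:
  S → ε: FIRST = { ε }
  S → / /: FIRST = { '/' }
Productions for F:
  F → L C +: FIRST = { '/' }
  F → L +: FIRST = { '/' }
Productions for C:
  C → C +: FIRST = { '+' }
  C → ε: FIRST = { ε }

Conflict for L: L → / S and L → /
  Overlap: { '/' }
Conflict for L: L → / S and L → F /
  Overlap: { '/' }
Conflict for L: L → / and L → F /
  Overlap: { '/' }
Conflict for F: F → L C + and F → L +
  Overlap: { '/' }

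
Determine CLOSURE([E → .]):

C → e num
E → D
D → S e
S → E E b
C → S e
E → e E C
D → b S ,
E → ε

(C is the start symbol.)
Start with: [E → .]
The dot is at the end, so nothing is added.

CLOSURE = { [E → .] }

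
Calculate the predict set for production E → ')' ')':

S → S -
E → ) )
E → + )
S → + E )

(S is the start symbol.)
{ ')' }

PREDICT(E → ')' ')') = (FIRST(RHS) \ {ε}) ∪ (FOLLOW(E) if ε ∈ FIRST(RHS), i.e. RHS ⇒* ε)
FIRST(')' ')') = { ')' }
ε ∉ FIRST(')' ')'), so FOLLOW(E) is not added.
PREDICT(E → ')' ')') = { ')' }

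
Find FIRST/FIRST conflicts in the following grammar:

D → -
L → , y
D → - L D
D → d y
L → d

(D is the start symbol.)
Yes. D → '-' / D → '-' L D on { '-' }

Productions for D:
  D → -: FIRST = { '-' }
  D → - L D: FIRST = { '-' }
  D → d y: FIRST = { 'd' }
Productions for L:
  L → , y: FIRST = { ',' }
  L → d: FIRST = { 'd' }

Conflict for D: D → - and D → - L D
  Overlap: { '-' }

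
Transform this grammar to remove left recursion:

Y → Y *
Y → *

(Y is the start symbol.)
Y is directly left-recursive. The standard transformation for
  A → A α₁ | ... | A α_m | β₁ | ... | β_n
is
  A  → β₁ A' | ... | β_n A'
  A' → α₁ A' | ... | α_m A' | ε

Y → * becomes Y → * Y'
Y → Y * becomes Y' → * Y'
Add Y' → ε

Resulting grammar:
Y → * Y'
Y' → * Y'
Y' → ε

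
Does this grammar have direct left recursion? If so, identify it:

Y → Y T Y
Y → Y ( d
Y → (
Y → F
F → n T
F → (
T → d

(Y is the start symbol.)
Yes, Y is left-recursive

Y → Y T Y: LEFT RECURSIVE (starts with Y)
Y → Y ( d: LEFT RECURSIVE (starts with Y)
Y → (: starts with '('
Y → F: starts with F
F → n T: starts with n
F → (: starts with '('
T → d: starts with d

The grammar has direct left recursion on: Y.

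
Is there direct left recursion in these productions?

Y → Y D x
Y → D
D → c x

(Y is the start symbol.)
Yes, Y is left-recursive

Direct left recursion occurs when N → N α for some non-terminal N (the right-hand side begins with the left-hand side itself).

Y → Y D x: LEFT RECURSIVE (starts with Y)
Y → D: starts with D
D → c x: starts with c

The grammar has direct left recursion on: Y.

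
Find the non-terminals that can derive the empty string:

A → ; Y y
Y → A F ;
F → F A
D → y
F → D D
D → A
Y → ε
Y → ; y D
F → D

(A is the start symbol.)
A non-terminal is nullable if it can derive ε (the empty string): either it has an ε-production, or it has a production whose right-hand side consists entirely of nullable non-terminals.

ε-productions: Y → ε
So Y is immediately nullable.
No further non-terminal can be added: every production for the remaining non-terminals contains a terminal or a non-nullable non-terminal.
Nullable = { 'Y' }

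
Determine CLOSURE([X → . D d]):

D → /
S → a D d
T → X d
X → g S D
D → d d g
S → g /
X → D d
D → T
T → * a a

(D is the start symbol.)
To compute CLOSURE, for each item [A → α.Bβ] where B is a non-terminal, add [B → .γ] for all productions B → γ; repeat for the newly added items until nothing changes.

Start with: [X → . D d]
  [X → . D d] has the dot before D: add [D → . /], [D → . d d g], [D → . T]
  [D → . T] has the dot before T: add [T → . X d], [T → . * a a]
  [T → . X d] has the dot before X: add [X → . g S D]
No further items can be added.

CLOSURE = { [D → . /], [D → . T], [D → . d d g], [T → . * a a], [T → . X d], [X → . D d], [X → . g S D] }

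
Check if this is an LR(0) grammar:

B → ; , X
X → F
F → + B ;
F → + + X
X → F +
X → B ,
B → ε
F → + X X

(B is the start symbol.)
No. Shift-reduce conflict between [B → .] and [B → . ; , X]

A grammar is LR(0) if no state in the canonical LR(0) collection has:
  - both a shift item (dot before a terminal) and a complete item (shift-reduce conflict), or
  - two or more complete items (reduce-reduce conflict; the accept item [B' → B .] counts as a complete item here).

Augment with B' → B and build the canonical LR(0) collection (I0 = CLOSURE({[B' → . B]}), then GOTO on every symbol after a dot until no new states appear). It has 16 states:
  I0: { [B → . ; , X], [B → .], [B' → . B] }  — shift, reduce
  I1: { [B → ; . , X] }  — shift
  I2: { [B' → B .] }  — accept
  I3: { [B → . ; , X], [B → .], [B → ; , . X], [F → . + + X], [F → . + B ;], [F → . + X X], [X → . B ,], [X → . F +], [X → . F] }  — shift, reduce
  I4: { [B → . ; , X], [B → .], [F → + . + X], [F → + . B ;], [F → + . X X], [F → . + + X], [F → . + B ;], [F → . + X X], [X → . B ,], [X → . F +], [X → . F] }  — shift, reduce
  I5: { [X → B . ,] }  — shift
  I6: { [X → F . +], [X → F .] }  — shift, reduce
  I7: { [B → ; , X .] }  — reduce
  I8: { [X → F + .] }  — reduce
  I9: { [X → B , .] }  — reduce
  I10: { [B → . ; , X], [B → .], [F → + + . X], [F → + . + X], [F → + . B ;], [F → + . X X], [F → . + + X], [F → . + B ;], [F → . + X X], [X → . B ,], [X → . F +], [X → . F] }  — shift, reduce
  I11: { [F → + B . ;], [X → B . ,] }  — shift
  I12: { [B → . ; , X], [B → .], [F → + X . X], [F → . + + X], [F → . + B ;], [F → . + X X], [X → . B ,], [X → . F +], [X → . F] }  — shift, reduce
  I13: { [F → + X X .] }  — reduce
  I14: { [F → + B ; .] }  — reduce
  I15: { [B → . ; , X], [B → .], [F → + + X .], [F → + X . X], [F → . + + X], [F → . + B ;], [F → . + X X], [X → . B ,], [X → . F +], [X → . F] }  — shift, 2 reduces

Conflict in state I0:
  Shift-reduce conflict between [B → .] and [B → . ; , X]
So the grammar is NOT LR(0).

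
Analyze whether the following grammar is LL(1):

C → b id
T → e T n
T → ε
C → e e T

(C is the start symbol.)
A grammar is LL(1) if for each non-terminal N with multiple productions, the predict sets of those productions are pairwise disjoint, where PREDICT(N → α) = (FIRST(α) \ {ε}) ∪ (FOLLOW(N) if α ⇒* ε).

Relevant sets:
  FOLLOW(T) = { $, 'n' }

For C:
  PREDICT(C → b id) = { 'b' }
  PREDICT(C → e e T) = { 'e' }
For T:
  PREDICT(T → e T n) = { 'e' }
  PREDICT(T → ε) = { $, 'n' }

All predict sets are disjoint. The grammar IS LL(1).

Answer: Yes, the grammar is LL(1).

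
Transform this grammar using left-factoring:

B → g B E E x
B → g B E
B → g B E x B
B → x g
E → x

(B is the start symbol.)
Left-factoring transforms A → αβ₁ | αβ₂ into A → αA' and A' → β₁ | β₂
(α is the longest common prefix among the alternatives). Repeat until
no nonterminal has two alternatives with a common prefix.

Round 1: B has alternatives sharing prefix 'g B E'. Introduce B': B → g B E B'
  Add: B' → E x
  Add: B' → ε
  Add: B' → x B

No remaining common prefixes — done.

Resulting grammar:
B → g B E B'
B' → E x
B' → ε
B' → x B
B → x g
E → x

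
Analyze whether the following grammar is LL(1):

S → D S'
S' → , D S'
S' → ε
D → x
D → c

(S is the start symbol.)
Yes, the grammar is LL(1).

A grammar is LL(1) if for each non-terminal N with multiple productions, the predict sets of those productions are pairwise disjoint, where PREDICT(N → α) = (FIRST(α) \ {ε}) ∪ (FOLLOW(N) if α ⇒* ε).

Relevant sets:
  FOLLOW(S') = { $ }

For S':
  PREDICT(S' → ',' D S') = { ',' }
  PREDICT(S' → ε) = { $ }
For D:
  PREDICT(D → x) = { 'x' }
  PREDICT(D → c) = { 'c' }
S has a single production, so nothing to check there.

All predict sets are disjoint. The grammar IS LL(1).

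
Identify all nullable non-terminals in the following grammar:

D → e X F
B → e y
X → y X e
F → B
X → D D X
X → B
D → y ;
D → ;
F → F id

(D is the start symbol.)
A non-terminal is nullable if it can derive ε (the empty string): either it has an ε-production, or it has a production whose right-hand side consists entirely of nullable non-terminals.

There are no ε-productions, so no non-terminal can derive ε.
No non-terminals are nullable.

Answer: None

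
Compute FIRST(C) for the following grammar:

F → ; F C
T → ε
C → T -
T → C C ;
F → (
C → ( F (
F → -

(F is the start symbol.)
{ '(', '-' }

To compute FIRST(C), examine every production with C on the left-hand side, reading each right-hand side left to right until a non-nullable symbol is reached.

FIRST sets of the other non-terminals involved (by the same procedure, iterated to a fixed point):
  FIRST(T) = { '(', '-', ε }

From C → T -:
  - T is a non-terminal: add FIRST(T) \ {ε} = { '(', '-' }
    T is nullable, so continue to the next symbol
  - '-' is a terminal: add '-' and stop
From C → ( F (:
  - '(' is a terminal: add '(' and stop

Collecting: FIRST(C) = { '(', '-' }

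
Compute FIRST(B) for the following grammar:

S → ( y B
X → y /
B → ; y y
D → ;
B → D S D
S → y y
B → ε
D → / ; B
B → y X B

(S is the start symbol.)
{ '/', ';', 'y', ε }

To compute FIRST(B), examine every production with B on the left-hand side, reading each right-hand side left to right until a non-nullable symbol is reached.

FIRST sets of the other non-terminals involved (by the same procedure, iterated to a fixed point):
  FIRST(D) = { '/', ';' }

From B → ; y y:
  - ';' is a terminal: add ';' and stop
From B → D S D:
  - D is a non-terminal: add FIRST(D) \ {ε} = { '/', ';' }
    D is not nullable, so stop
From B → ε:
  - ε-production, so ε ∈ FIRST(B)
From B → y X B:
  - y is a terminal: add 'y' and stop

Collecting: FIRST(B) = { '/', ';', 'y', ε }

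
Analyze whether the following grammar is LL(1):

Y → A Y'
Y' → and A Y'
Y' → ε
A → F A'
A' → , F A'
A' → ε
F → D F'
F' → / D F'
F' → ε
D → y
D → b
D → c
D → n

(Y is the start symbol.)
Yes, the grammar is LL(1).

Relevant sets:
  FOLLOW(Y') = { $ }
  FOLLOW(A') = { $, 'and' }
  FOLLOW(F') = { $, ',', 'and' }

For Y':
  PREDICT(Y' → and A Y') = { 'and' }
  PREDICT(Y' → ε) = { $ }
For A':
  PREDICT(A' → ',' F A') = { ',' }
  PREDICT(A' → ε) = { $, 'and' }
For F':
  PREDICT(F' → '/' D F') = { '/' }
  PREDICT(F' → ε) = { $, ',', 'and' }
For D:
  PREDICT(D → y) = { 'y' }
  PREDICT(D → b) = { 'b' }
  PREDICT(D → c) = { 'c' }
  PREDICT(D → n) = { 'n' }
Y, A, F have a single production, so nothing to check there.

All predict sets are disjoint. The grammar IS LL(1).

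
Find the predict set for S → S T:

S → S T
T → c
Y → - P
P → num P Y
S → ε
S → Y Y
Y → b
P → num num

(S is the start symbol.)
PREDICT(S → S T) = (FIRST(RHS) \ {ε}) ∪ (FOLLOW(S) if ε ∈ FIRST(RHS), i.e. RHS ⇒* ε)
FIRST(S) = { '-', 'b', 'c', ε }
FIRST(T) = { 'c' }
FIRST(S T) = { '-', 'b', 'c' }
ε ∉ FIRST(S T), so FOLLOW(S) is not added.
PREDICT(S → S T) = { '-', 'b', 'c' }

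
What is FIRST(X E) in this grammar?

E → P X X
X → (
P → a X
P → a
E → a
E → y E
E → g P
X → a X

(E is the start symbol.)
FIRST sets of the non-terminals involved (from the grammar, by fixed-point iteration):
  FIRST(X) = { '(', 'a' }

To compute FIRST(X E), process the symbols left to right:
Symbol X is a non-terminal. Add FIRST(X) \ {ε} = { '(', 'a' }
X is not nullable (ε ∉ FIRST(X)), so stop here.
FIRST(X E) = { '(', 'a' }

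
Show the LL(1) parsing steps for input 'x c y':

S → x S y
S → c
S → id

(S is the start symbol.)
LL(1) parsing maintains a stack (initially the start symbol over $) and the input. At each step: if the stack top is a terminal, match it against the current input token; if it is a non-terminal N, replace it with the RHS of M[N, lookahead] (the unique production whose predict set contains the lookahead).

Stack is shown with the top on the left.

Stack    Input    Action
------------------------
S $      x c y $  output S → x S y
x S y $  x c y $  match 'x'
S y $    c y $    output S → c
c y $    c y $    match 'c'
y $      y $      match 'y'
$        $        accept

The string is accepted.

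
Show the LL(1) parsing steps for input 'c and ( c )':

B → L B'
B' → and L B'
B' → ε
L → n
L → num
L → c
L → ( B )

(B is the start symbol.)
LL(1) parsing maintains a stack (initially the start symbol over $) and the input. At each step: if the stack top is a terminal, match it against the current input token; if it is a non-terminal N, replace it with the RHS of M[N, lookahead] (the unique production whose predict set contains the lookahead).

Stack is shown with the top on the left.

Stack        Input          Action
----------------------------------
B $          c and ( c ) $  output B → L B'
L B' $       c and ( c ) $  output L → c
c B' $       c and ( c ) $  match 'c'
B' $         and ( c ) $    output B' → and L B'
and L B' $   and ( c ) $    match 'and'
L B' $       ( c ) $        output L → ( B )
( B ) B' $   ( c ) $        match '('
B ) B' $     c ) $          output B → L B'
L B' ) B' $  c ) $          output L → c
c B' ) B' $  c ) $          match 'c'
B' ) B' $    ) $            output B' → ε
) B' $       ) $            match ')'
B' $         $              output B' → ε
$            $              accept

The string is accepted.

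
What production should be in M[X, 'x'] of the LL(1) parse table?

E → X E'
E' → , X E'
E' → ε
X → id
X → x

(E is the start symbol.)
To find M[X, 'x'], we find productions for X where 'x' is in the predict set (PREDICT(N → α) = (FIRST(α) \ {ε}) ∪ (FOLLOW(N) if α ⇒* ε)).

X → id: PREDICT = { 'id' }
X → x: PREDICT = { 'x' }
  'x' is in predict set, so this production goes in M[X, 'x']

M[X, 'x'] = X → x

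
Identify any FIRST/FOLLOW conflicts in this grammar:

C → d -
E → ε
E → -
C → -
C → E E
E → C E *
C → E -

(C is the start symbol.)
A FIRST/FOLLOW conflict occurs when a non-terminal N has a nullable alternative N → β (β ⇒* ε) and another alternative N → α with FIRST(α) ∩ FOLLOW(N) ≠ ∅: on such a lookahead the parser cannot decide between expanding α and letting N vanish via β.

Nullable non-terminals: C, E.
FIRST sets used below: FIRST(E) = { '*', '-', 'd', ε }, FIRST(C) = { '*', '-', 'd', ε }

C: nullable alternative(s) C → E E; FOLLOW(C) = { $, '*', '-', 'd' }
  C → d -: FIRST \ {ε} = { 'd' } — overlaps FOLLOW(C) on { 'd' }: CONFLICT
  C → -: FIRST \ {ε} = { '-' } — overlaps FOLLOW(C) on { '-' }: CONFLICT
  C → E E: FIRST \ {ε} = { '*', '-', 'd' } — this is the only nullable alternative, skip
  C → E -: FIRST \ {ε} = { '*', '-', 'd' } — overlaps FOLLOW(C) on { '*', '-', 'd' }: CONFLICT

E: nullable alternative(s) E → ε; FOLLOW(E) = { $, '*', '-', 'd' }
  E → ε: FIRST \ {ε} = { } — this is the only nullable alternative, skip
  E → -: FIRST \ {ε} = { '-' } — overlaps FOLLOW(E) on { '-' }: CONFLICT
  E → C E *: FIRST \ {ε} = { '*', '-', 'd' } — overlaps FOLLOW(E) on { '*', '-', 'd' }: CONFLICT

So the grammar has 5 FIRST/FOLLOW conflicts (marked CONFLICT above).

Answer: Yes. C → d '-' with FOLLOW(C) on { 'd' }; C → '-' with FOLLOW(C) on { '-' }; C → E '-' with FOLLOW(C) on { '*', '-', 'd' }; E → '-' with FOLLOW(E) on { '-' }; E → C E '*' with FOLLOW(E) on { '*', '-', 'd' }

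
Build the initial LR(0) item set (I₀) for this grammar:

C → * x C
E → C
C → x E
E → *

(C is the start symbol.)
{ [C → . * x C], [C → . x E], [C' → . C] }

First, augment the grammar with C' → C
I₀ = CLOSURE({ [C' → . C] }):
  [C' → . C] has the dot before C: add [C → . * x C], [C → . x E]
No further items can be added.

I₀ = { [C → . * x C], [C → . x E], [C' → . C] }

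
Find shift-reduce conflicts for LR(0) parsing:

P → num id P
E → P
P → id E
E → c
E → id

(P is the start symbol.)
Yes — I9: [E → id .] vs [E → . c]

Augment with P' → P and build the canonical LR(0) collection (I0 = CLOSURE({[P' → . P]}), then GOTO on every symbol after a dot until no new states appear). It has 10 states:
  I0: { [P → . id E], [P → . num id P], [P' → . P] }  — shift
  I1: { [P' → P .] }  — accept
  I2: { [E → . P], [E → . c], [E → . id], [P → . id E], [P → . num id P], [P → id . E] }  — shift
  I3: { [P → num . id P] }  — shift
  I4: { [P → . id E], [P → . num id P], [P → num id . P] }  — shift
  I5: { [P → num id P .] }  — reduce
  I6: { [P → id E .] }  — reduce
  I7: { [E → P .] }  — reduce
  I8: { [E → c .] }  — reduce
  I9: { [E → . P], [E → . c], [E → . id], [E → id .], [P → . id E], [P → . num id P], [P → id . E] }  — shift, reduce

I9 contains reduce item [E → id .] and shift items [E → . c], [E → . id], [P → . id E], [P → . num id P] — shift-reduce conflict.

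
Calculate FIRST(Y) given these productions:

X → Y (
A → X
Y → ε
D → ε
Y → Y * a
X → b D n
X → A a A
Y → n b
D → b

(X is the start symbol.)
{ '*', 'n', ε }

From Y → ε:
  - ε-production, so ε ∈ FIRST(Y)
From Y → Y * a:
  - Y is the symbol being defined: contributes nothing new
    Y is nullable, so continue to the next symbol
  - '*' is a terminal: add '*' and stop
From Y → n b:
  - n is a terminal: add 'n' and stop

Collecting: FIRST(Y) = { '*', 'n', ε }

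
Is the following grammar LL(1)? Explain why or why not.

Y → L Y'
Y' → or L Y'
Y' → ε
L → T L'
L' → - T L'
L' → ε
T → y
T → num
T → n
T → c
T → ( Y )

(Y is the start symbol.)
Relevant sets:
  FOLLOW(Y') = { $, ')' }
  FOLLOW(L') = { $, ')', 'or' }

For Y':
  PREDICT(Y' → or L Y') = { 'or' }
  PREDICT(Y' → ε) = { $, ')' }
For L':
  PREDICT(L' → '-' T L') = { '-' }
  PREDICT(L' → ε) = { $, ')', 'or' }
For T:
  PREDICT(T → y) = { 'y' }
  PREDICT(T → num) = { 'num' }
  PREDICT(T → n) = { 'n' }
  PREDICT(T → c) = { 'c' }
  PREDICT(T → '(' Y ')') = { '(' }
Y, L have a single production, so nothing to check there.

All predict sets are disjoint. The grammar IS LL(1).

Answer: Yes, the grammar is LL(1).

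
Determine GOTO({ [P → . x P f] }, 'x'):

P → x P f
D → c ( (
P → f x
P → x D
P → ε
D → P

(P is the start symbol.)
GOTO(I, 'x') = CLOSURE({ [A → αX.β] : [A → α.Xβ] ∈ I, X = 'x' })

Items with dot before 'x', with the dot advanced:
  [P → . x P f] → [P → x . P f]
Closure of the advanced items:
  [P → x . P f] has the dot before P: add [P → . x P f], [P → . f x], [P → . x D], [P → .]

GOTO = { [P → . f x], [P → . x D], [P → . x P f], [P → .], [P → x . P f] }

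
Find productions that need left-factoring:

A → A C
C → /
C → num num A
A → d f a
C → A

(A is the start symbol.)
No, left-factoring is not needed

Left-factoring is needed when two productions for the same non-terminal
share a common prefix on the right-hand side.

Productions for A:
  A → A C
  A → d f a
Productions for C:
  C → /
  C → num num A
  C → A

No common prefixes found.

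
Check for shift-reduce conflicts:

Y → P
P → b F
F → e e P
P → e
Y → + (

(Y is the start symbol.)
No shift-reduce conflicts

A shift-reduce conflict occurs when an LR(0) state has both:
  - a complete (reduce) item [A → α .] (dot at the end), and
  - a shift item [B → β . c γ] (dot before a terminal).

Augment with Y' → Y and build the canonical LR(0) collection (I0 = CLOSURE({[Y' → . Y]}), then GOTO on every symbol after a dot until no new states appear). It has 11 states:
  I0: { [P → . b F], [P → . e], [Y → . + (], [Y → . P], [Y' → . Y] }  — shift
  I1: { [Y → + . (] }  — shift
  I2: { [Y → P .] }  — reduce
  I3: { [Y' → Y .] }  — accept
  I4: { [F → . e e P], [P → b . F] }  — shift
  I5: { [P → e .] }  — reduce
  I6: { [P → b F .] }  — reduce
  I7: { [F → e . e P] }  — shift
  I8: { [F → e e . P], [P → . b F], [P → . e] }  — shift
  I9: { [F → e e P .] }  — reduce
  I10: { [Y → + ( .] }  — reduce

No state contains both a complete item and a shift item.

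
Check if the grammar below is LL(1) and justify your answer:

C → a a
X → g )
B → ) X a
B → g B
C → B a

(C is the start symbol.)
Relevant sets:
  FIRST(B) = { ')', 'g' }

For C:
  PREDICT(C → a a) = { 'a' }
  PREDICT(C → B a) = { ')', 'g' }
For B:
  PREDICT(B → ')' X a) = { ')' }
  PREDICT(B → g B) = { 'g' }
X has a single production, so nothing to check there.

All predict sets are disjoint. The grammar IS LL(1).

Answer: Yes, the grammar is LL(1).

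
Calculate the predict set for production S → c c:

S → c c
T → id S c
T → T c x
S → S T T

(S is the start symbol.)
PREDICT(S → c c) = (FIRST(RHS) \ {ε}) ∪ (FOLLOW(S) if ε ∈ FIRST(RHS), i.e. RHS ⇒* ε)
FIRST(c c) = { 'c' }
ε ∉ FIRST(c c), so FOLLOW(S) is not added.
PREDICT(S → c c) = { 'c' }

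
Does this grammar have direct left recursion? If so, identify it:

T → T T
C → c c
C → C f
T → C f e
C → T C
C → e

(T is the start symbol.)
Yes, T, C are left-recursive

T → T T: LEFT RECURSIVE (starts with T)
C → c c: starts with c
C → C f: LEFT RECURSIVE (starts with C)
T → C f e: starts with C
C → T C: starts with T
C → e: starts with e

The grammar has direct left recursion on: T, C.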